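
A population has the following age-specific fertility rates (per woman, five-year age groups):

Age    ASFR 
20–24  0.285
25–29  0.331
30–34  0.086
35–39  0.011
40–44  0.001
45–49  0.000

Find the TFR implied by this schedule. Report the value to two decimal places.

Sum of ASFRs = 0.285 + 0.331 + 0.086 + 0.011 + 0.001 + 0.000 = 0.714
TFR = 5 × 0.714 = 3.57

3.57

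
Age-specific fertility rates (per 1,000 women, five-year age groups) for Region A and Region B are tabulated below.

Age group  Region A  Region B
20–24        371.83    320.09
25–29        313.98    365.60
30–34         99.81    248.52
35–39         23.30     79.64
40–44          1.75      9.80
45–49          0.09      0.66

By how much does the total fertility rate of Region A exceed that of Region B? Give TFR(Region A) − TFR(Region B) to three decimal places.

Region A:
  Sum of ASFRs = 371.83 + 313.98 + 99.81 + 23.30 + 1.75 + 0.09 = 810.76
  TFR = 5 × 810.76 / 1000 = 4.0538
Region B:
  Sum of ASFRs = 320.09 + 365.60 + 248.52 + 79.64 + 9.80 + 0.66 = 1024.31
  TFR = 5 × 1024.31 / 1000 = 5.12155
Difference = 4.0538 − 5.12155 = -1.06775

-1.068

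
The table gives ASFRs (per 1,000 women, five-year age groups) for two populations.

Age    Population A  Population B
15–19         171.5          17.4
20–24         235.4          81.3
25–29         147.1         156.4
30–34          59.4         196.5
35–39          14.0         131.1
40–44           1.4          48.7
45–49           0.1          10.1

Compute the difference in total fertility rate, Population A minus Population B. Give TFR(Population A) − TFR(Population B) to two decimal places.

-0.06

Population A:
  Sum of ASFRs = 171.5 + 235.4 + 147.1 + 59.4 + 14.0 + 1.4 + 0.1 = 628.9
  TFR = 5 × 628.9 / 1000 = 3.1445
Population B:
  Sum of ASFRs = 17.4 + 81.3 + 156.4 + 196.5 + 131.1 + 48.7 + 10.1 = 641.5
  TFR = 5 × 641.5 / 1000 = 3.2075
Difference = 3.1445 − 3.2075 = -0.063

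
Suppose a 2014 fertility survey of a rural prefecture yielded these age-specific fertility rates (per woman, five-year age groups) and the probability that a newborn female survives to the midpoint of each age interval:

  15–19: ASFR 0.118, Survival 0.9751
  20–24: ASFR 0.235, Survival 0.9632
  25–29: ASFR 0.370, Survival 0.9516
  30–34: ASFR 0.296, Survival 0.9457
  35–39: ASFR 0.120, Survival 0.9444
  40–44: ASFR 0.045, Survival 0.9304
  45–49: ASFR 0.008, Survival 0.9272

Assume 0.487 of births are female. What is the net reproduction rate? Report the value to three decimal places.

Proportion female at birth = 0.487.
Weighting each age-specific rate by interval width and survival:
  15–19: 5 × 0.118 × 0.9751 = 0.57531
  20–24: 5 × 0.235 × 0.9632 = 1.13176
  25–29: 5 × 0.370 × 0.9516 = 1.76046
  30–34: 5 × 0.296 × 0.9457 = 1.39964
  35–39: 5 × 0.120 × 0.9444 = 0.56664
  40–44: 5 × 0.045 × 0.9304 = 0.20934
  45–49: 5 × 0.008 × 0.9272 = 0.03709
Sum = 5.68024
NRR = 0.487 × 5.68024 = 2.76628
An NRR exceeding 1 indicates intrinsic growth under these rates.

2.766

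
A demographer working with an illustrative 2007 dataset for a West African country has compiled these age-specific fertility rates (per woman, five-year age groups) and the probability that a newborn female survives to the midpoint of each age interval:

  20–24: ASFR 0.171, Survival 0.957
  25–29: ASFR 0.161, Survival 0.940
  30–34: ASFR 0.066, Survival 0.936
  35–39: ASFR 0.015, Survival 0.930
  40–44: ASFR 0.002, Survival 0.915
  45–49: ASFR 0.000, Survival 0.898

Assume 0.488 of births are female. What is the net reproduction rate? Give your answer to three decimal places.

0.958

Proportion female at birth = 0.488.
Weighting each age-specific rate by interval width and survival:
  20–24: 5 × 0.171 × 0.957 = 0.81824
  25–29: 5 × 0.161 × 0.940 = 0.75670
  30–34: 5 × 0.066 × 0.936 = 0.30888
  35–39: 5 × 0.015 × 0.930 = 0.06975
  40–44: 5 × 0.002 × 0.915 = 0.00915
  45–49: 5 × 0.000 × 0.898 = 0.00000
Sum = 1.96272
NRR = 0.488 × 1.96272 = 0.95781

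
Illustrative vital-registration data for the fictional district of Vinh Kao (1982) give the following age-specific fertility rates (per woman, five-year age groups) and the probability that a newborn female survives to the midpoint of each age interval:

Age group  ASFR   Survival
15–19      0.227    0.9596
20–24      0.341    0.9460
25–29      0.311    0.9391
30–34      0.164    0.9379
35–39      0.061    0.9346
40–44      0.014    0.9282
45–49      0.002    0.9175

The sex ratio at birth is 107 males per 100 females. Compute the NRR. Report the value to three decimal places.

2.556

Proportion female at birth = 100 / (100 + 107) = 0.48309.
Weighting each age-specific rate by interval width and survival:
  15–19: 5 × 0.227 × 0.9596 = 1.08915
  20–24: 5 × 0.341 × 0.9460 = 1.61293
  25–29: 5 × 0.311 × 0.9391 = 1.46030
  30–34: 5 × 0.164 × 0.9379 = 0.76908
  35–39: 5 × 0.061 × 0.9346 = 0.28505
  40–44: 5 × 0.014 × 0.9282 = 0.06497
  45–49: 5 × 0.002 × 0.9175 = 0.00918
Sum = 5.29066
NRR = 0.48309 × 5.29066 = 2.55586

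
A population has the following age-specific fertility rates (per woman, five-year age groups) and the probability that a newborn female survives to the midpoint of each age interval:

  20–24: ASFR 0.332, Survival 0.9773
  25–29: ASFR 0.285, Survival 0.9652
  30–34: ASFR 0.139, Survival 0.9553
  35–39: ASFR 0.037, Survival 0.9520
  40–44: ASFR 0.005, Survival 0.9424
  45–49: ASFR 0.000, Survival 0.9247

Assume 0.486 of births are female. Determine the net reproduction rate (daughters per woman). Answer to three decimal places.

1.877

Proportion female at birth = 0.486.
Weighting each age-specific rate by interval width and survival:
  20–24: 5 × 0.332 × 0.9773 = 1.62232
  25–29: 5 × 0.285 × 0.9652 = 1.37541
  30–34: 5 × 0.139 × 0.9553 = 0.66393
  35–39: 5 × 0.037 × 0.9520 = 0.17612
  40–44: 5 × 0.005 × 0.9424 = 0.02356
  45–49: 5 × 0.000 × 0.9247 = 0.00000
Sum = 3.86134
NRR = 0.486 × 3.86134 = 1.87661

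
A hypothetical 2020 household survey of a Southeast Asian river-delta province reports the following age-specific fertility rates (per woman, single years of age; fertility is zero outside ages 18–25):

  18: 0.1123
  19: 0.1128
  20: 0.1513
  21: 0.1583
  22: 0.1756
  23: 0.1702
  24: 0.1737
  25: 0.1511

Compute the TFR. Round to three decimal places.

Sum of ASFRs = 0.1123 + 0.1128 + 0.1513 + 0.1583 + 0.1756 + 0.1702 + 0.1737 + 0.1511 = 1.2053
TFR = 1.2053

1.205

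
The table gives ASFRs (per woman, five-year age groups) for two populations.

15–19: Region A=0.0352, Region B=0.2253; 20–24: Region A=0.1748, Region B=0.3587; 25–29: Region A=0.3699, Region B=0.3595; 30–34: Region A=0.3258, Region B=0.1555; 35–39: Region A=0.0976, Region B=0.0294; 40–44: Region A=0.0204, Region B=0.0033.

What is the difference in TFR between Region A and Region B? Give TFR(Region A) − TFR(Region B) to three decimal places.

Region A:
  Sum of ASFRs = 0.0352 + 0.1748 + 0.3699 + 0.3258 + 0.0976 + 0.0204 = 1.0237
  TFR = 5 × 1.0237 = 5.1185
Region B:
  Sum of ASFRs = 0.2253 + 0.3587 + 0.3595 + 0.1555 + 0.0294 + 0.0033 = 1.1317
  TFR = 5 × 1.1317 = 5.6585
Difference = 5.1185 − 5.6585 = -0.54

-0.540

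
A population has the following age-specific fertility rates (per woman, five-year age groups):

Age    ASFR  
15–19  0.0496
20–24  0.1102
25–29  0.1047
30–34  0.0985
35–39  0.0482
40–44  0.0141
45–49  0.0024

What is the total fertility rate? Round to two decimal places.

Sum of ASFRs = 0.0496 + 0.1102 + 0.1047 + 0.0985 + 0.0482 + 0.0141 + 0.0024 = 0.4277
TFR = 5 × 0.4277 = 2.1385

2.14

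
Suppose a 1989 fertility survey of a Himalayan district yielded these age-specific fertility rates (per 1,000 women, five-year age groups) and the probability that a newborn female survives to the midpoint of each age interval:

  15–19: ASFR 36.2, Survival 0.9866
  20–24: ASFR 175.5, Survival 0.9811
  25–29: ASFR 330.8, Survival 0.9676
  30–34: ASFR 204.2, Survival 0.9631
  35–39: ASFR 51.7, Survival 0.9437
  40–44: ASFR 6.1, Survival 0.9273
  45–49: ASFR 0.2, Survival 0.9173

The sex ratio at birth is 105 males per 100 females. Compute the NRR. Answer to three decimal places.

Proportion female at birth = 100 / (100 + 105) = 0.48780.
Survival-weighted fertility by age (5·fₓ·Sₓ):
  15–19: 5 × 36.2/1000 × 0.9866 = 0.17857
  20–24: 5 × 175.5/1000 × 0.9811 = 0.86092
  25–29: 5 × 330.8/1000 × 0.9676 = 1.60041
  30–34: 5 × 204.2/1000 × 0.9631 = 0.98333
  35–39: 5 × 51.7/1000 × 0.9437 = 0.24395
  40–44: 5 × 6.1/1000 × 0.9273 = 0.02828
  45–49: 5 × 0.2/1000 × 0.9173 = 0.00092
Sum = 3.89638
NRR = 0.48780 × 3.89638 = 1.90065
With NRR above 1 the population is above replacement fertility.

1.901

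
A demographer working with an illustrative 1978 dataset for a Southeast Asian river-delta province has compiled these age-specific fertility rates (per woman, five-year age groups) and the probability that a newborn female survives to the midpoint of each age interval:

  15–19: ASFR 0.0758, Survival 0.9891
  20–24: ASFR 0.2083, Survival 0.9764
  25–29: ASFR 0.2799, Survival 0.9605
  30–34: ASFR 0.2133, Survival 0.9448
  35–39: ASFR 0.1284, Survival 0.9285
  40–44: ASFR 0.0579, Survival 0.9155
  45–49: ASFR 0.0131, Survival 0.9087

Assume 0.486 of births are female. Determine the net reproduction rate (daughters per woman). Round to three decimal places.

2.267

Proportion female at birth = 0.486.
Each age group contributes 5 × ASFR × survival:
  15–19: 5 × 0.0758 × 0.9891 = 0.37487
  20–24: 5 × 0.2083 × 0.9764 = 1.01692
  25–29: 5 × 0.2799 × 0.9605 = 1.34422
  30–34: 5 × 0.2133 × 0.9448 = 1.00763
  35–39: 5 × 0.1284 × 0.9285 = 0.59610
  40–44: 5 × 0.0579 × 0.9155 = 0.26504
  45–49: 5 × 0.0131 × 0.9087 = 0.05952
Sum = 4.66430
NRR = 0.486 × 4.66430 = 2.26685
With NRR above 1 the population is above replacement fertility.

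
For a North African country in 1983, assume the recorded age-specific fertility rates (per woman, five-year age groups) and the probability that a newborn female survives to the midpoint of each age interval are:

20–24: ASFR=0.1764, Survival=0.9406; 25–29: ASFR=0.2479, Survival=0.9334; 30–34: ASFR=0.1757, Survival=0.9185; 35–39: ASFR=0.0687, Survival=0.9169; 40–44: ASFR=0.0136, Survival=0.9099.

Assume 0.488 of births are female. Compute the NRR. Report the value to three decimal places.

Proportion female at birth = 0.488.
Survival-weighted fertility by age (5·fₓ·Sₓ):
  20–24: 5 × 0.1764 × 0.9406 = 0.82961
  25–29: 5 × 0.2479 × 0.9334 = 1.15695
  30–34: 5 × 0.1757 × 0.9185 = 0.80690
  35–39: 5 × 0.0687 × 0.9169 = 0.31496
  40–44: 5 × 0.0136 × 0.9099 = 0.06187
Sum = 3.17029
NRR = 0.488 × 3.17029 = 1.54710

1.547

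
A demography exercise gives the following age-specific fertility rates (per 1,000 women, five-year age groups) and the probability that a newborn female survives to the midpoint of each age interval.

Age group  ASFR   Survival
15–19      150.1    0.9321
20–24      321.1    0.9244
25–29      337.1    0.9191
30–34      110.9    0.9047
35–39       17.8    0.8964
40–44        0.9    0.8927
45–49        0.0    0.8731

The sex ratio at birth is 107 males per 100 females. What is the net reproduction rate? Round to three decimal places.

Proportion female at birth = 100 / (100 + 107) = 0.48309.
Each age group contributes 5 × ASFR × survival:
  15–19: 5 × 150.1/1000 × 0.9321 = 0.69954
  20–24: 5 × 321.1/1000 × 0.9244 = 1.48412
  25–29: 5 × 337.1/1000 × 0.9191 = 1.54914
  30–34: 5 × 110.9/1000 × 0.9047 = 0.50166
  35–39: 5 × 17.8/1000 × 0.8964 = 0.07978
  40–44: 5 × 0.9/1000 × 0.8927 = 0.00402
  45–49: 5 × 0.0/1000 × 0.8731 = 0.00000
Sum = 4.31826
NRR = 0.48309 × 4.31826 = 2.08611

2.086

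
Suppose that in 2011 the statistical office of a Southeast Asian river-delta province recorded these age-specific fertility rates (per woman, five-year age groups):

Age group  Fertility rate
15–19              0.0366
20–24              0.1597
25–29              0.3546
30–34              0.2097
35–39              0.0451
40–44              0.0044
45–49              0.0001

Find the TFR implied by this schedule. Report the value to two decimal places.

4.05

Sum of ASFRs = 0.0366 + 0.1597 + 0.3546 + 0.2097 + 0.0451 + 0.0044 + 0.0001 = 0.8102
TFR = 5 × 0.8102 = 4.051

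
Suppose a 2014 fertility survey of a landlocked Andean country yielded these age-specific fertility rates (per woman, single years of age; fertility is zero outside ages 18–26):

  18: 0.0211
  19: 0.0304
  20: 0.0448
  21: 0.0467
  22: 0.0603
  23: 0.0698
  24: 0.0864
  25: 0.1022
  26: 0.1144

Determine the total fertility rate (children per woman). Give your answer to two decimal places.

0.58

Sum of ASFRs = 0.0211 + 0.0304 + 0.0448 + 0.0467 + 0.0603 + 0.0698 + 0.0864 + 0.1022 + 0.1144 = 0.5761
TFR = 0.5761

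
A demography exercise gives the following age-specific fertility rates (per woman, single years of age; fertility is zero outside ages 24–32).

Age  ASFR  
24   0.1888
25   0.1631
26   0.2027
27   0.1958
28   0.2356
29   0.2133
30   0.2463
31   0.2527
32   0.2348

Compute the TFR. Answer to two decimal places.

1.93

Sum of ASFRs = 0.1888 + 0.1631 + 0.2027 + 0.1958 + 0.2356 + 0.2133 + 0.2463 + 0.2527 + 0.2348 = 1.9331
TFR = 1.9331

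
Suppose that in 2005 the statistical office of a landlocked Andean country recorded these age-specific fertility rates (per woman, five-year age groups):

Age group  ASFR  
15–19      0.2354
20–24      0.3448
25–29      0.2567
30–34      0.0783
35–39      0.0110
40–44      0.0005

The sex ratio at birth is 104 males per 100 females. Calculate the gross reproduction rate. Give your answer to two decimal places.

2.27

Proportion female at birth = 100 / (100 + 104) = 0.49020.
Sum of ASFRs = 0.2354 + 0.3448 + 0.2567 + 0.0783 + 0.0110 + 0.0005 = 0.9267
TFR = 5 × 0.9267 = 4.6335
GRR = 0.49020 × 4.6335 = 2.27134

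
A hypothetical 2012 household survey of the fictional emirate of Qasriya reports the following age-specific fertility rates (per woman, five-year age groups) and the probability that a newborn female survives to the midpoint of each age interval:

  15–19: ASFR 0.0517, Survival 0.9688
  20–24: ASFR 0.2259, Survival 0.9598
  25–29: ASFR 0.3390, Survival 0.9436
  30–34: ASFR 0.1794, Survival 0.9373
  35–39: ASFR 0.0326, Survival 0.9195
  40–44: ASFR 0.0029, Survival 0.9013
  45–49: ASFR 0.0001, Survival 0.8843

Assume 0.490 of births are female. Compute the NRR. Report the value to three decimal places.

Proportion female at birth = 0.490.
Each age group contributes 5 × ASFR × survival:
  15–19: 5 × 0.0517 × 0.9688 = 0.25043
  20–24: 5 × 0.2259 × 0.9598 = 1.08409
  25–29: 5 × 0.3390 × 0.9436 = 1.59940
  30–34: 5 × 0.1794 × 0.9373 = 0.84076
  35–39: 5 × 0.0326 × 0.9195 = 0.14988
  40–44: 5 × 0.0029 × 0.9013 = 0.01307
  45–49: 5 × 0.0001 × 0.8843 = 0.00044
Sum = 3.93807
NRR = 0.490 × 3.93807 = 1.92965
With NRR above 1 the population is above replacement fertility.

1.930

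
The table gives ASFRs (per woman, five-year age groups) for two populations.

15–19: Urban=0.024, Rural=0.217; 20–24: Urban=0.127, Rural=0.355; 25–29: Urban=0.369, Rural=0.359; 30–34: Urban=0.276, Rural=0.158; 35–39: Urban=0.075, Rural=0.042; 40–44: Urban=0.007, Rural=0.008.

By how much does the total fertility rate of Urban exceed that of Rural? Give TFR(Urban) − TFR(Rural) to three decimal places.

-1.305

Urban:
  Sum of ASFRs = 0.024 + 0.127 + 0.369 + 0.276 + 0.075 + 0.007 = 0.878
  TFR = 5 × 0.878 = 4.39
Rural:
  Sum of ASFRs = 0.217 + 0.355 + 0.359 + 0.158 + 0.042 + 0.008 = 1.139
  TFR = 5 × 1.139 = 5.695
Difference = 4.39 − 5.695 = -1.305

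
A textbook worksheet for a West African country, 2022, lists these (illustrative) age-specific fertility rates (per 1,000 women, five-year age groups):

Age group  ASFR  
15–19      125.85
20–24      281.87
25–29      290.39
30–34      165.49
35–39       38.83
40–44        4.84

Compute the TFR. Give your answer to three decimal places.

Sum of ASFRs = 125.85 + 281.87 + 290.39 + 165.49 + 38.83 + 4.84 = 907.27
TFR = 5 × 907.27 / 1000 = 4.53635

4.536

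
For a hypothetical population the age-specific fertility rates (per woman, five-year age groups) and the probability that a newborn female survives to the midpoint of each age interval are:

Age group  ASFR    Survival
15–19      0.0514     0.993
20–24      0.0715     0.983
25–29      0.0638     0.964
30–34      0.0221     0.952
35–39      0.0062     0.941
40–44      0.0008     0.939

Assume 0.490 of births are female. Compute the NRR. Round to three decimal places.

Proportion female at birth = 0.490.
Per-age-group product (5 × ASFR × survival probability):
  15–19: 5 × 0.0514 × 0.993 = 0.25520
  20–24: 5 × 0.0715 × 0.983 = 0.35142
  25–29: 5 × 0.0638 × 0.964 = 0.30752
  30–34: 5 × 0.0221 × 0.952 = 0.10520
  35–39: 5 × 0.0062 × 0.941 = 0.02917
  40–44: 5 × 0.0008 × 0.939 = 0.00376
Sum = 1.05227
NRR = 0.490 × 1.05227 = 0.51561
With NRR below 1 the population is below replacement fertility.

0.516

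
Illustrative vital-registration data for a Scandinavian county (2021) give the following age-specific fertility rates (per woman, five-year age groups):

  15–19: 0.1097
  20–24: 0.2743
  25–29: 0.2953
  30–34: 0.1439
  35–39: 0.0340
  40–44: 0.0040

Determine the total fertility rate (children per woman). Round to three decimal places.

4.306

Sum of ASFRs = 0.1097 + 0.2743 + 0.2953 + 0.1439 + 0.0340 + 0.0040 = 0.8612
TFR = 5 × 0.8612 = 4.306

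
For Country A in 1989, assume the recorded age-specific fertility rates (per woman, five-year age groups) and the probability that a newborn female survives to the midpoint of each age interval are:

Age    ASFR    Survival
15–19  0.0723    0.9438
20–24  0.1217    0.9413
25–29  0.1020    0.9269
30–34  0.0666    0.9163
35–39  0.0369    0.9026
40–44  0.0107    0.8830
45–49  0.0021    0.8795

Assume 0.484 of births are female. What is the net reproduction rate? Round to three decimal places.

0.927

Proportion female at birth = 0.484.
Weighting each age-specific rate by interval width and survival:
  15–19: 5 × 0.0723 × 0.9438 = 0.34118
  20–24: 5 × 0.1217 × 0.9413 = 0.57278
  25–29: 5 × 0.1020 × 0.9269 = 0.47272
  30–34: 5 × 0.0666 × 0.9163 = 0.30513
  35–39: 5 × 0.0369 × 0.9026 = 0.16653
  40–44: 5 × 0.0107 × 0.8830 = 0.04724
  45–49: 5 × 0.0021 × 0.8795 = 0.00923
Sum = 1.91481
NRR = 0.484 × 1.91481 = 0.92677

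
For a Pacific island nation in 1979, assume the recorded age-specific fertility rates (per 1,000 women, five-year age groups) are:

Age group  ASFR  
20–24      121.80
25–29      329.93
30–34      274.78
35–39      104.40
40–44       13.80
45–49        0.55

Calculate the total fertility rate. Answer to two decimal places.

Sum of ASFRs = 121.80 + 329.93 + 274.78 + 104.40 + 13.80 + 0.55 = 845.26
TFR = 5 × 845.26 / 1000 = 4.2263

4.23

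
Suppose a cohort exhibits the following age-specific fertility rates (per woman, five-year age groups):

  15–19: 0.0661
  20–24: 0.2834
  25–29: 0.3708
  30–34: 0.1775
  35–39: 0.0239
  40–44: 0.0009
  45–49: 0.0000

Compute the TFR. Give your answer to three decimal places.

4.613

Sum of ASFRs = 0.0661 + 0.2834 + 0.3708 + 0.1775 + 0.0239 + 0.0009 + 0.0000 = 0.9226
TFR = 5 × 0.9226 = 4.613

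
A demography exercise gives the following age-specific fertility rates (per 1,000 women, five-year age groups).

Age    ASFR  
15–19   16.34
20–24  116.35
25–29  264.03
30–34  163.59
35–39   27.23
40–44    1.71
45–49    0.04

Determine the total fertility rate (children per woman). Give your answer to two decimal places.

Sum of ASFRs = 16.34 + 116.35 + 264.03 + 163.59 + 27.23 + 1.71 + 0.04 = 589.29
TFR = 5 × 589.29 / 1000 = 2.94645

2.95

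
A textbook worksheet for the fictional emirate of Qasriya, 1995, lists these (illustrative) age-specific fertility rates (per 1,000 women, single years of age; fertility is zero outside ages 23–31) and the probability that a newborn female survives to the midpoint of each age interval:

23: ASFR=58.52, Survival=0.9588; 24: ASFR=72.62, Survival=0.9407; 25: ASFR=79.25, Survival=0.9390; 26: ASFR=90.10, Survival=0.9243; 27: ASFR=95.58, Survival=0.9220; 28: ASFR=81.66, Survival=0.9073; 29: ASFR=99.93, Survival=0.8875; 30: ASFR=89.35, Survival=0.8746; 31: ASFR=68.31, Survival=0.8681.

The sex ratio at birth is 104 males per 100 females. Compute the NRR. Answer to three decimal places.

0.329

Proportion female at birth = 100 / (100 + 104) = 0.49020.
Each age group contributes 1 × ASFR × survival:
  23: 1 × 58.52/1000 × 0.9588 = 0.05611
  24: 1 × 72.62/1000 × 0.9407 = 0.06831
  25: 1 × 79.25/1000 × 0.9390 = 0.07442
  26: 1 × 90.10/1000 × 0.9243 = 0.08328
  27: 1 × 95.58/1000 × 0.9220 = 0.08812
  28: 1 × 81.66/1000 × 0.9073 = 0.07409
  29: 1 × 99.93/1000 × 0.8875 = 0.08869
  30: 1 × 89.35/1000 × 0.8746 = 0.07815
  31: 1 × 68.31/1000 × 0.8681 = 0.05930
Sum = 0.67047
NRR = 0.49020 × 0.67047 = 0.32866
NRR < 1, so the cohort does not fully replace itself.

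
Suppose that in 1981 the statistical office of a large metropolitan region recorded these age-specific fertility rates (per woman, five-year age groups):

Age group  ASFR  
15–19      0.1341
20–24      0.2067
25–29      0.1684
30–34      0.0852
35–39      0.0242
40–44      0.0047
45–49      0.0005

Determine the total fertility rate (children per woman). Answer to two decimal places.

Sum of ASFRs = 0.1341 + 0.2067 + 0.1684 + 0.0852 + 0.0242 + 0.0047 + 0.0005 = 0.6238
TFR = 5 × 0.6238 = 3.119

3.12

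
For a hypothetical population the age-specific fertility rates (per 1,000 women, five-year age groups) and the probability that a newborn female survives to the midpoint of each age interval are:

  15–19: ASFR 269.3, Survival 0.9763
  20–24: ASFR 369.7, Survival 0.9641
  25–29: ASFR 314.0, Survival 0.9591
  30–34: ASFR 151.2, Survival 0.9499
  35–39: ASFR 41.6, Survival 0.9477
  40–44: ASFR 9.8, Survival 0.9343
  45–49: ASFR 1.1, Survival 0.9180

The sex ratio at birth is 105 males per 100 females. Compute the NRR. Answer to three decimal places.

2.716

Proportion female at birth = 100 / (100 + 105) = 0.48780.
Weighting each age-specific rate by interval width and survival:
  15–19: 5 × 269.3/1000 × 0.9763 = 1.31459
  20–24: 5 × 369.7/1000 × 0.9641 = 1.78214
  25–29: 5 × 314.0/1000 × 0.9591 = 1.50579
  30–34: 5 × 151.2/1000 × 0.9499 = 0.71812
  35–39: 5 × 41.6/1000 × 0.9477 = 0.19712
  40–44: 5 × 9.8/1000 × 0.9343 = 0.04578
  45–49: 5 × 1.1/1000 × 0.9180 = 0.00505
Sum = 5.56859
NRR = 0.48780 × 5.56859 = 2.71636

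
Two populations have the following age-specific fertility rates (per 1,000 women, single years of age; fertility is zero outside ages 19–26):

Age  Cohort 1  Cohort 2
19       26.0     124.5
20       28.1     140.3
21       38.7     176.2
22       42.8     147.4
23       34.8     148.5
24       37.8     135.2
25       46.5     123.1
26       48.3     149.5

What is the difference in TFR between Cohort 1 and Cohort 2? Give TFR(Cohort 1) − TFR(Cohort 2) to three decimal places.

-0.842

Cohort 1:
  Sum of ASFRs = 26.0 + 28.1 + 38.7 + 42.8 + 34.8 + 37.8 + 46.5 + 48.3 = 303.0
  TFR = 303.0 / 1000 = 0.303
Cohort 2:
  Sum of ASFRs = 124.5 + 140.3 + 176.2 + 147.4 + 148.5 + 135.2 + 123.1 + 149.5 = 1144.7
  TFR = 1144.7 / 1000 = 1.1447
Difference = 0.303 − 1.1447 = -0.8417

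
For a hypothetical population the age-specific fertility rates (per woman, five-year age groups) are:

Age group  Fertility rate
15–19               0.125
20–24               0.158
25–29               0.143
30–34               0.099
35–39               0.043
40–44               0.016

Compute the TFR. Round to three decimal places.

Sum of ASFRs = 0.125 + 0.158 + 0.143 + 0.099 + 0.043 + 0.016 = 0.584
TFR = 5 × 0.584 = 2.92

2.920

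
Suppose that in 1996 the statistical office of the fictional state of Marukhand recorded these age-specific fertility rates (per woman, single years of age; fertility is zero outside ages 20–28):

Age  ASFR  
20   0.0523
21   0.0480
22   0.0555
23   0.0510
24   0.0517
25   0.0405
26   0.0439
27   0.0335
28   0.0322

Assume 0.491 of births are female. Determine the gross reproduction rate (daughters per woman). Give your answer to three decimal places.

0.201

Proportion female at birth = 0.491.
Sum of ASFRs = 0.0523 + 0.0480 + 0.0555 + 0.0510 + 0.0517 + 0.0405 + 0.0439 + 0.0335 + 0.0322 = 0.4086
TFR = 0.4086
GRR = 0.491 × 0.4086 = 0.20062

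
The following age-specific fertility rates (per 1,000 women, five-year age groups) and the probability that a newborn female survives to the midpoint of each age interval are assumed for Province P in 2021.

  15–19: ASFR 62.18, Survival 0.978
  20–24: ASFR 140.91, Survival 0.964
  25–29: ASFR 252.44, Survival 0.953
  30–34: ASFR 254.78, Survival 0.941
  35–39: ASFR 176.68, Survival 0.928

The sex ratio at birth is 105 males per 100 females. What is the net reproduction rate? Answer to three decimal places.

Proportion female at birth = 100 / (100 + 105) = 0.48780.
Per-age-group product (5 × ASFR × survival probability):
  15–19: 5 × 62.18/1000 × 0.978 = 0.30406
  20–24: 5 × 140.91/1000 × 0.964 = 0.67919
  25–29: 5 × 252.44/1000 × 0.953 = 1.20288
  30–34: 5 × 254.78/1000 × 0.941 = 1.19874
  35–39: 5 × 176.68/1000 × 0.928 = 0.81980
Sum = 4.20467
NRR = 0.48780 × 4.20467 = 2.05104
NRR > 1, so each generation more than replaces itself.

2.051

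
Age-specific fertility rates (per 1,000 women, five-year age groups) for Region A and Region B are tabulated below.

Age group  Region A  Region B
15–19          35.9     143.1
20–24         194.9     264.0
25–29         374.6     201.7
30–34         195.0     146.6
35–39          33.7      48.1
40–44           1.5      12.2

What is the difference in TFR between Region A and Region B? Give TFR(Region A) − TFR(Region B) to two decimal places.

Region A:
  Sum of ASFRs = 35.9 + 194.9 + 374.6 + 195.0 + 33.7 + 1.5 = 835.6
  TFR = 5 × 835.6 / 1000 = 4.178
Region B:
  Sum of ASFRs = 143.1 + 264.0 + 201.7 + 146.6 + 48.1 + 12.2 = 815.7
  TFR = 5 × 815.7 / 1000 = 4.0785
Difference = 4.178 − 4.0785 = 0.0995

0.10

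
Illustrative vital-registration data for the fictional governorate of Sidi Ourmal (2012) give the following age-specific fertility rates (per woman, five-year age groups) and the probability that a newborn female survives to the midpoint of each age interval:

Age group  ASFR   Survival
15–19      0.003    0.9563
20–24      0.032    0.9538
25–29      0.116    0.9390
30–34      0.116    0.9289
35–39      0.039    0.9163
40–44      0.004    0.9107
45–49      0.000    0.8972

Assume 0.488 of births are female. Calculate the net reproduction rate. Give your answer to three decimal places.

Proportion female at birth = 0.488.
Weighting each age-specific rate by interval width and survival:
  15–19: 5 × 0.003 × 0.9563 = 0.01434
  20–24: 5 × 0.032 × 0.9538 = 0.15261
  25–29: 5 × 0.116 × 0.9390 = 0.54462
  30–34: 5 × 0.116 × 0.9289 = 0.53876
  35–39: 5 × 0.039 × 0.9163 = 0.17868
  40–44: 5 × 0.004 × 0.9107 = 0.01821
  45–49: 5 × 0.000 × 0.8972 = 0.00000
Sum = 1.44722
NRR = 0.488 × 1.44722 = 0.70624
NRR < 1, so the cohort does not fully replace itself.

0.706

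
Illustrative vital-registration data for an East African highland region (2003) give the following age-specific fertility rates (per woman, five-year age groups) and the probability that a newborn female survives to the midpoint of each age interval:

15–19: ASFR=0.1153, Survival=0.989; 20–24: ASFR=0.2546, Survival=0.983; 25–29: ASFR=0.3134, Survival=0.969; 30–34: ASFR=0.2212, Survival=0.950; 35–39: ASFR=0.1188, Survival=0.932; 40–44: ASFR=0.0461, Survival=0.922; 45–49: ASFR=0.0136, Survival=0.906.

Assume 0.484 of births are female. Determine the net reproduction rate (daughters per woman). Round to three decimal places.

2.526

Proportion female at birth = 0.484.
Survival-weighted fertility by age (5·fₓ·Sₓ):
  15–19: 5 × 0.1153 × 0.989 = 0.57016
  20–24: 5 × 0.2546 × 0.983 = 1.25136
  25–29: 5 × 0.3134 × 0.969 = 1.51842
  30–34: 5 × 0.2212 × 0.950 = 1.05070
  35–39: 5 × 0.1188 × 0.932 = 0.55361
  40–44: 5 × 0.0461 × 0.922 = 0.21252
  45–49: 5 × 0.0136 × 0.906 = 0.06161
Sum = 5.21838
NRR = 0.484 × 5.21838 = 2.52570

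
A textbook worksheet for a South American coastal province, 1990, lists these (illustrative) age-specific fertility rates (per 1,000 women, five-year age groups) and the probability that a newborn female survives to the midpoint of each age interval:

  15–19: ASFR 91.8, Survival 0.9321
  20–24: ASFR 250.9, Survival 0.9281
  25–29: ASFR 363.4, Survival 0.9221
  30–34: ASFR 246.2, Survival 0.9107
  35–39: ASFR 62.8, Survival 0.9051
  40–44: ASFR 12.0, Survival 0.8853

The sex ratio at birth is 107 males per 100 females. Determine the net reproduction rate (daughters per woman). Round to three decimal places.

Proportion female at birth = 100 / (100 + 107) = 0.48309.
Survival-weighted fertility by age (5·fₓ·Sₓ):
  15–19: 5 × 91.8/1000 × 0.9321 = 0.42783
  20–24: 5 × 250.9/1000 × 0.9281 = 1.16430
  25–29: 5 × 363.4/1000 × 0.9221 = 1.67546
  30–34: 5 × 246.2/1000 × 0.9107 = 1.12107
  35–39: 5 × 62.8/1000 × 0.9051 = 0.28420
  40–44: 5 × 12.0/1000 × 0.8853 = 0.05312
Sum = 4.72598
NRR = 0.48309 × 4.72598 = 2.28307
With NRR above 1 the population is above replacement fertility.

2.283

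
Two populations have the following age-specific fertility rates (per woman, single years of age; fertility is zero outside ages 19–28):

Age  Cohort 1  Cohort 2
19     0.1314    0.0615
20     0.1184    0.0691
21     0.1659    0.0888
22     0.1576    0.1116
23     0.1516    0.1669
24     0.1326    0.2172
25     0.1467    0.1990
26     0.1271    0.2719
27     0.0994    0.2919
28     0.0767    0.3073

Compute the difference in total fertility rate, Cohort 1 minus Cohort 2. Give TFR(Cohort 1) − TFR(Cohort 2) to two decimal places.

Cohort 1:
  Sum of ASFRs = 0.1314 + 0.1184 + 0.1659 + 0.1576 + 0.1516 + 0.1326 + 0.1467 + 0.1271 + 0.0994 + 0.0767 = 1.3074
  TFR = 1.3074
Cohort 2:
  Sum of ASFRs = 0.0615 + 0.0691 + 0.0888 + 0.1116 + 0.1669 + 0.2172 + 0.1990 + 0.2719 + 0.2919 + 0.3073 = 1.7852
  TFR = 1.7852
Difference = 1.3074 − 1.7852 = -0.4778

-0.48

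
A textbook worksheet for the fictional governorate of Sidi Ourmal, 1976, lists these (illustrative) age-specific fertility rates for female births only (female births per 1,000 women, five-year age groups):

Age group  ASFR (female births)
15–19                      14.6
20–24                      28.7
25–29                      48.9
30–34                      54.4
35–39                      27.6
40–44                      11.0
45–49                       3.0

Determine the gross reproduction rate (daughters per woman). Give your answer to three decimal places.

0.941

Sum of female ASFRs = 14.6 + 28.7 + 48.9 + 54.4 + 27.6 + 11.0 + 3.0 = 188.2
GRR = 5 × 188.2 / 1000 = 0.941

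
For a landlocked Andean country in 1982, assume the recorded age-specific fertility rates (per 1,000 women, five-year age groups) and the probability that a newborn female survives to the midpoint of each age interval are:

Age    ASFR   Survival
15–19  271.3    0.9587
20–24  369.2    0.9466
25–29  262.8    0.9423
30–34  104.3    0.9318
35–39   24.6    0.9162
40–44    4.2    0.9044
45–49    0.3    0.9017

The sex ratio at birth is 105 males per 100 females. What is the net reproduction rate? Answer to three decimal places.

Proportion female at birth = 100 / (100 + 105) = 0.48780.
Weighting each age-specific rate by interval width and survival:
  15–19: 5 × 271.3/1000 × 0.9587 = 1.30048
  20–24: 5 × 369.2/1000 × 0.9466 = 1.74742
  25–29: 5 × 262.8/1000 × 0.9423 = 1.23818
  30–34: 5 × 104.3/1000 × 0.9318 = 0.48593
  35–39: 5 × 24.6/1000 × 0.9162 = 0.11269
  40–44: 5 × 4.2/1000 × 0.9044 = 0.01899
  45–49: 5 × 0.3/1000 × 0.9017 = 0.00135
Sum = 4.90504
NRR = 0.48780 × 4.90504 = 2.39268

2.393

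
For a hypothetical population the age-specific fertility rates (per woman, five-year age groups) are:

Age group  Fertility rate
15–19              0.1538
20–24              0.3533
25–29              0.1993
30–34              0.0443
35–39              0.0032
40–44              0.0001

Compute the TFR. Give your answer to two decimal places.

Sum of ASFRs = 0.1538 + 0.3533 + 0.1993 + 0.0443 + 0.0032 + 0.0001 = 0.7540
TFR = 5 × 0.7540 = 3.77

3.77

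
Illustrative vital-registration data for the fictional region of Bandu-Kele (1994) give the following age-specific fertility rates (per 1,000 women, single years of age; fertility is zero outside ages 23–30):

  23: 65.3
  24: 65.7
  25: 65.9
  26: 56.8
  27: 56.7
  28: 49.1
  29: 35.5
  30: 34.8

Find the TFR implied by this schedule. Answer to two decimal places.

Sum of ASFRs = 65.3 + 65.7 + 65.9 + 56.8 + 56.7 + 49.1 + 35.5 + 34.8 = 429.8
TFR = 429.8 / 1000 = 0.4298

0.43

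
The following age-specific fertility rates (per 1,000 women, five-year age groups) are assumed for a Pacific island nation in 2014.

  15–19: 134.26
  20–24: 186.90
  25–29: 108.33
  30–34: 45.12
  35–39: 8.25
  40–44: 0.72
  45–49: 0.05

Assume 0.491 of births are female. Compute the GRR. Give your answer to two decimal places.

Proportion female at birth = 0.491.
Sum of ASFRs = 134.26 + 186.90 + 108.33 + 45.12 + 8.25 + 0.72 + 0.05 = 483.63
TFR = 5 × 483.63 / 1000 = 2.41815
GRR = 0.491 × 2.41815 = 1.18731

1.19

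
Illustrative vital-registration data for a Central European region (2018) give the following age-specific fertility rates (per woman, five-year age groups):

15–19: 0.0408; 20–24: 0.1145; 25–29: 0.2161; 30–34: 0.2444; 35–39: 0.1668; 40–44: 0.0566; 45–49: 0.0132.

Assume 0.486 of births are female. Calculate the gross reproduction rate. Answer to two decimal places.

Proportion female at birth = 0.486.
Sum of ASFRs = 0.0408 + 0.1145 + 0.2161 + 0.2444 + 0.1668 + 0.0566 + 0.0132 = 0.8524
TFR = 5 × 0.8524 = 4.262
GRR = 0.486 × 4.262 = 2.07133

2.07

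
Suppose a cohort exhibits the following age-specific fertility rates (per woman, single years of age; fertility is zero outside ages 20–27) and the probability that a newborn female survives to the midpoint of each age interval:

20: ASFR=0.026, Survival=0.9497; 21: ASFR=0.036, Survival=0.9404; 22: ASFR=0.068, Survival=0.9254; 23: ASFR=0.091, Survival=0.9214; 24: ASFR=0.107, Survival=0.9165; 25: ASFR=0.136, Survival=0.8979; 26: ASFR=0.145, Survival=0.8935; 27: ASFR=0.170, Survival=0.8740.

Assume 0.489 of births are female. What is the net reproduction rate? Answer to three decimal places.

Proportion female at birth = 0.489.
Per-age-group product (1 × ASFR × survival probability):
  20: 1 × 0.026 × 0.9497 = 0.02469
  21: 1 × 0.036 × 0.9404 = 0.03385
  22: 1 × 0.068 × 0.9254 = 0.06293
  23: 1 × 0.091 × 0.9214 = 0.08385
  24: 1 × 0.107 × 0.9165 = 0.09807
  25: 1 × 0.136 × 0.8979 = 0.12211
  26: 1 × 0.145 × 0.8935 = 0.12956
  27: 1 × 0.170 × 0.8740 = 0.14858
Sum = 0.70364
NRR = 0.489 × 0.70364 = 0.34408

0.344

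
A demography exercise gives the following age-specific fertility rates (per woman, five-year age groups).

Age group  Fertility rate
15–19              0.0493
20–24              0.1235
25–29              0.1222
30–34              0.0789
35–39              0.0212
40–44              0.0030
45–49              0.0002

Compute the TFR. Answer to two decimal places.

1.99

Sum of ASFRs = 0.0493 + 0.1235 + 0.1222 + 0.0789 + 0.0212 + 0.0030 + 0.0002 = 0.3983
TFR = 5 × 0.3983 = 1.9915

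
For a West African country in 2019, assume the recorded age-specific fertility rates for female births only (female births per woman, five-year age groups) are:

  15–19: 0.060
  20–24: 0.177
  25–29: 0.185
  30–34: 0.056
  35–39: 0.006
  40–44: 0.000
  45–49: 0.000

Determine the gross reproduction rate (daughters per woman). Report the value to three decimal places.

Sum of female ASFRs = 0.060 + 0.177 + 0.185 + 0.056 + 0.006 + 0.000 + 0.000 = 0.484
GRR = 5 × 0.484 = 2.42

2.420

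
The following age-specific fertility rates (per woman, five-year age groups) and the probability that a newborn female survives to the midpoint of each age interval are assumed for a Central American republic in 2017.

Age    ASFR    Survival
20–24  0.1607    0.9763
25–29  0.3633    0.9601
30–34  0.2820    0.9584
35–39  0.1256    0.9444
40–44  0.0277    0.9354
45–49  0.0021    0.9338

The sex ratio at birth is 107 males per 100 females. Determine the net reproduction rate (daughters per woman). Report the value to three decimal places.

Proportion female at birth = 100 / (100 + 107) = 0.48309.
Per-age-group product (5 × ASFR × survival probability):
  20–24: 5 × 0.1607 × 0.9763 = 0.78446
  25–29: 5 × 0.3633 × 0.9601 = 1.74402
  30–34: 5 × 0.2820 × 0.9584 = 1.35134
  35–39: 5 × 0.1256 × 0.9444 = 0.59308
  40–44: 5 × 0.0277 × 0.9354 = 0.12955
  45–49: 5 × 0.0021 × 0.9338 = 0.00980
Sum = 4.61225
NRR = 0.48309 × 4.61225 = 2.22813
An NRR exceeding 1 indicates intrinsic growth under these rates.

2.228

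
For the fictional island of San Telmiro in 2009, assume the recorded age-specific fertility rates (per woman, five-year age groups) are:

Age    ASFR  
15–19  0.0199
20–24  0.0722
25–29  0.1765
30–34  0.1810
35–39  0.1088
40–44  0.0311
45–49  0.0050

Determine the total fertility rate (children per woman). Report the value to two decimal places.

Sum of ASFRs = 0.0199 + 0.0722 + 0.1765 + 0.1810 + 0.1088 + 0.0311 + 0.0050 = 0.5945
TFR = 5 × 0.5945 = 2.9725

2.97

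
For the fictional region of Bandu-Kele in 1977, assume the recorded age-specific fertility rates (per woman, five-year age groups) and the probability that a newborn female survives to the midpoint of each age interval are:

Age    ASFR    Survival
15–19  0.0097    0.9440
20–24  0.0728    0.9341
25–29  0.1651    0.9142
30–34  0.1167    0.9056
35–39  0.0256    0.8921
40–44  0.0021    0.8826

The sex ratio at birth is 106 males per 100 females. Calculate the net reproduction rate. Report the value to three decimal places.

0.870

Proportion female at birth = 100 / (100 + 106) = 0.48544.
Each age group contributes 5 × ASFR × survival:
  15–19: 5 × 0.0097 × 0.9440 = 0.04578
  20–24: 5 × 0.0728 × 0.9341 = 0.34001
  25–29: 5 × 0.1651 × 0.9142 = 0.75467
  30–34: 5 × 0.1167 × 0.9056 = 0.52842
  35–39: 5 × 0.0256 × 0.8921 = 0.11419
  40–44: 5 × 0.0021 × 0.8826 = 0.00927
Sum = 1.79234
NRR = 0.48544 × 1.79234 = 0.87007
With NRR below 1 the population is below replacement fertility.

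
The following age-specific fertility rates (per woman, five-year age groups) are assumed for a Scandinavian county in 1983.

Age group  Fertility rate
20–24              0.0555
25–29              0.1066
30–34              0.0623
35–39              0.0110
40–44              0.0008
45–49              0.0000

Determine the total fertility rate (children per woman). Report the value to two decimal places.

Sum of ASFRs = 0.0555 + 0.1066 + 0.0623 + 0.0110 + 0.0008 + 0.0000 = 0.2362
TFR = 5 × 0.2362 = 1.181

1.18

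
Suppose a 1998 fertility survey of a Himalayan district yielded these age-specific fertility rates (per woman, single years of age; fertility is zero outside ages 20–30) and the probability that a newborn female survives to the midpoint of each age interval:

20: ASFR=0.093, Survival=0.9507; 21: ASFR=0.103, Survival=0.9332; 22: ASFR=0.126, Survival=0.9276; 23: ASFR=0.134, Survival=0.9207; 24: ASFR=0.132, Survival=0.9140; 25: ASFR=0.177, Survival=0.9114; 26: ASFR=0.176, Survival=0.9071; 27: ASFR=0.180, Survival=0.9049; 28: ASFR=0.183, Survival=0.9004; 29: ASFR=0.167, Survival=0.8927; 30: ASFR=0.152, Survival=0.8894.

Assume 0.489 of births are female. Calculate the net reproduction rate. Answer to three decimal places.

Proportion female at birth = 0.489.
Each age group contributes 1 × ASFR × survival:
  20: 1 × 0.093 × 0.9507 = 0.08842
  21: 1 × 0.103 × 0.9332 = 0.09612
  22: 1 × 0.126 × 0.9276 = 0.11688
  23: 1 × 0.134 × 0.9207 = 0.12337
  24: 1 × 0.132 × 0.9140 = 0.12065
  25: 1 × 0.177 × 0.9114 = 0.16132
  26: 1 × 0.176 × 0.9071 = 0.15965
  27: 1 × 0.180 × 0.9049 = 0.16288
  28: 1 × 0.183 × 0.9004 = 0.16477
  29: 1 × 0.167 × 0.8927 = 0.14908
  30: 1 × 0.152 × 0.8894 = 0.13519
Sum = 1.47833
NRR = 0.489 × 1.47833 = 0.72290

0.723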